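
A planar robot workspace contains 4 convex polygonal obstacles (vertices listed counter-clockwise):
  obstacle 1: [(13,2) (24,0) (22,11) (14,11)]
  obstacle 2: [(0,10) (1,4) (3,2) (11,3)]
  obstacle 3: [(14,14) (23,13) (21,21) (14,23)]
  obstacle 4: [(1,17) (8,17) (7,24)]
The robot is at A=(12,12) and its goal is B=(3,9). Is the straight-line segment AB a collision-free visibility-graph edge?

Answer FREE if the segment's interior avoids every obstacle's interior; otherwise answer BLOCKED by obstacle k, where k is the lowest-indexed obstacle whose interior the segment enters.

FREE

Obstacle 1 [(13,2) (24,0) (22,11) (14,11)]:
  edge (13,2)–(24,0): clear
  edge (24,0)–(22,11): clear
  edge (22,11)–(14,11): clear
  edge (14,11)–(13,2): clear
  midpoint (15/2,21/2) outside
  → clear
Obstacle 2 [(0,10) (1,4) (3,2) (11,3)]:
  edge (0,10)–(1,4): clear
  edge (1,4)–(3,2): clear
  edge (3,2)–(11,3): clear
  edge (11,3)–(0,10): clear
  midpoint (15/2,21/2) outside
  → clear
Obstacle 3 [(14,14) (23,13) (21,21) (14,23)]:
  edge (14,14)–(23,13): clear
  edge (23,13)–(21,21): clear
  edge (21,21)–(14,23): clear
  edge (14,23)–(14,14): clear
  midpoint (15/2,21/2) outside
  → clear
Obstacle 4 [(1,17) (8,17) (7,24)]:
  edge (1,17)–(8,17): clear
  edge (8,17)–(7,24): clear
  edge (7,24)–(1,17): clear
  midpoint (15/2,21/2) outside
  → clear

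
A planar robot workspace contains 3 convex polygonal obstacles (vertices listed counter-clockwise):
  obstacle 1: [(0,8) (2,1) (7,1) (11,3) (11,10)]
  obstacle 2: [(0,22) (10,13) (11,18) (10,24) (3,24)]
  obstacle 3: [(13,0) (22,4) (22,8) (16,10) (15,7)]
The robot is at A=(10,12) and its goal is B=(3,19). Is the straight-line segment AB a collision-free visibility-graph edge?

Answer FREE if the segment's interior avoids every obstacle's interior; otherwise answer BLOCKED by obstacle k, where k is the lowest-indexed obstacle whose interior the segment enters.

Obstacle 1 [(0,8) (2,1) (7,1) (11,3) (11,10)]:
  edge (0,8)–(2,1): clear
  edge (2,1)–(7,1): clear
  edge (7,1)–(11,3): clear
  edge (11,3)–(11,10): clear
  edge (11,10)–(0,8): clear
  midpoint (13/2,31/2) outside
  → clear
Obstacle 2 [(0,22) (10,13) (11,18) (10,24) (3,24)]:
  edge (0,22)–(10,13): clear
  edge (10,13)–(11,18): clear
  edge (11,18)–(10,24): clear
  edge (10,24)–(3,24): clear
  edge (3,24)–(0,22): clear
  midpoint (13/2,31/2) outside
  → clear
Obstacle 3 [(13,0) (22,4) (22,8) (16,10) (15,7)]:
  edge (13,0)–(22,4): clear
  edge (22,4)–(22,8): clear
  edge (22,8)–(16,10): clear
  edge (16,10)–(15,7): clear
  edge (15,7)–(13,0): clear
  midpoint (13/2,31/2) outside
  → clear

FREE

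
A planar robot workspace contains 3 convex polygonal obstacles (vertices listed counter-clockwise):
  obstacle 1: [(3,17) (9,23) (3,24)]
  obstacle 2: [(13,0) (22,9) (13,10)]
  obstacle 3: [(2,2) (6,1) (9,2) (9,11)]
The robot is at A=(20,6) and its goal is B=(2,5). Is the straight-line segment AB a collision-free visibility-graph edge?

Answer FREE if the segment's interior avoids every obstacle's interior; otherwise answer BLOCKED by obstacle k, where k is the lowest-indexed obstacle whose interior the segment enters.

Obstacle 1 [(3,17) (9,23) (3,24)]:
  edge (3,17)–(9,23): clear
  edge (9,23)–(3,24): clear
  edge (3,24)–(3,17): clear
  midpoint (11,11/2) outside
  → clear
Obstacle 2 [(13,0) (22,9) (13,10)]:
  edge (13,0)–(22,9): crosses AB
  edge (22,9)–(13,10): clear
  edge (13,10)–(13,0): crosses AB
  → BLOCKED
Obstacle 3 [(2,2) (6,1) (9,2) (9,11)]:
  edge (2,2)–(6,1): clear
  edge (6,1)–(9,2): clear
  edge (9,2)–(9,11): crosses AB
  edge (9,11)–(2,2): crosses AB
  → BLOCKED

BLOCKED by obstacle 2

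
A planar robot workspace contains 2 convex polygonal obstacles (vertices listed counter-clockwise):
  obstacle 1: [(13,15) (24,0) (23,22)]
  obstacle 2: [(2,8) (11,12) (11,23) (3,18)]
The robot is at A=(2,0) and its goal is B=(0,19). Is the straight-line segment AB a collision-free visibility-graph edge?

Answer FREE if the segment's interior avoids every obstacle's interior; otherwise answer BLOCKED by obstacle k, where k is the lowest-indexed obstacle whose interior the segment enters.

Obstacle 1 [(13,15) (24,0) (23,22)]:
  edge (13,15)–(24,0): clear
  edge (24,0)–(23,22): clear
  edge (23,22)–(13,15): clear
  midpoint (1,19/2) outside
  → clear
Obstacle 2 [(2,8) (11,12) (11,23) (3,18)]:
  edge (2,8)–(11,12): clear
  edge (11,12)–(11,23): clear
  edge (11,23)–(3,18): clear
  edge (3,18)–(2,8): clear
  midpoint (1,19/2) outside
  → clear

FREE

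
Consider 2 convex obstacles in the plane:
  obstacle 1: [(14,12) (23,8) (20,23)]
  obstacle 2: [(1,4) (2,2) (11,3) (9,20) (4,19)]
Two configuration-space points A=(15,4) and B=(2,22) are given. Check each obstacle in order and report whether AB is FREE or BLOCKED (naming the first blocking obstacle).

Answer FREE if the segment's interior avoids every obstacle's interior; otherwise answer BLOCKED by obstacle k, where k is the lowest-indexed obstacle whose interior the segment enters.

BLOCKED by obstacle 2

Obstacle 1 [(14,12) (23,8) (20,23)]:
  edge (14,12)–(23,8): clear
  edge (23,8)–(20,23): clear
  edge (20,23)–(14,12): clear
  midpoint (17/2,13) outside
  → clear
Obstacle 2 [(1,4) (2,2) (11,3) (9,20) (4,19)]:
  edge (1,4)–(2,2): clear
  edge (2,2)–(11,3): clear
  edge (11,3)–(9,20): crosses AB
  edge (9,20)–(4,19): crosses AB
  edge (4,19)–(1,4): clear
  → BLOCKED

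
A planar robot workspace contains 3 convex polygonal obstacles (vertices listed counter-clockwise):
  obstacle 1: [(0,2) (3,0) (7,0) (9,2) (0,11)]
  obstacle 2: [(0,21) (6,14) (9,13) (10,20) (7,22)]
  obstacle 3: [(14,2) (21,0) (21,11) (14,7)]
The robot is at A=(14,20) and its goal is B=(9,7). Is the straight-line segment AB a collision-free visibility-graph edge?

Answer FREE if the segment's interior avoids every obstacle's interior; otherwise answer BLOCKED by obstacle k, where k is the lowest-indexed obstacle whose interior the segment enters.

Obstacle 1 [(0,2) (3,0) (7,0) (9,2) (0,11)]:
  edge (0,2)–(3,0): clear
  edge (3,0)–(7,0): clear
  edge (7,0)–(9,2): clear
  edge (9,2)–(0,11): clear
  edge (0,11)–(0,2): clear
  midpoint (23/2,27/2) outside
  → clear
Obstacle 2 [(0,21) (6,14) (9,13) (10,20) (7,22)]:
  edge (0,21)–(6,14): clear
  edge (6,14)–(9,13): clear
  edge (9,13)–(10,20): clear
  edge (10,20)–(7,22): clear
  edge (7,22)–(0,21): clear
  midpoint (23/2,27/2) outside
  → clear
Obstacle 3 [(14,2) (21,0) (21,11) (14,7)]:
  edge (14,2)–(21,0): clear
  edge (21,0)–(21,11): clear
  edge (21,11)–(14,7): clear
  edge (14,7)–(14,2): clear
  midpoint (23/2,27/2) outside
  → clear

FREE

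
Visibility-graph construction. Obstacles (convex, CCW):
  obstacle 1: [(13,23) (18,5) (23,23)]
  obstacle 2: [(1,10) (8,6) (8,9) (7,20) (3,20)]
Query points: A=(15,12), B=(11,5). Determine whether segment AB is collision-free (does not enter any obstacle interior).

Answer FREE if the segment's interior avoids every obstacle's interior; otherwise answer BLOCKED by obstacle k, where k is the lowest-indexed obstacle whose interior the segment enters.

FREE

Obstacle 1 [(13,23) (18,5) (23,23)]:
  edge (13,23)–(18,5): clear
  edge (18,5)–(23,23): clear
  edge (23,23)–(13,23): clear
  midpoint (13,17/2) outside
  → clear
Obstacle 2 [(1,10) (8,6) (8,9) (7,20) (3,20)]:
  edge (1,10)–(8,6): clear
  edge (8,6)–(8,9): clear
  edge (8,9)–(7,20): clear
  edge (7,20)–(3,20): clear
  edge (3,20)–(1,10): clear
  midpoint (13,17/2) outside
  → clear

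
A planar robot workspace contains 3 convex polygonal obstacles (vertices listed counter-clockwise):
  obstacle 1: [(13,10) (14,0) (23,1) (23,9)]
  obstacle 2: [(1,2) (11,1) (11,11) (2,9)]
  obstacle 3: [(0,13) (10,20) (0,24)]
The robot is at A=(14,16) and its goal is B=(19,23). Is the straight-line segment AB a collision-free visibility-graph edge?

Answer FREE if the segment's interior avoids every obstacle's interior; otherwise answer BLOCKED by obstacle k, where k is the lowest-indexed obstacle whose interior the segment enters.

Obstacle 1 [(13,10) (14,0) (23,1) (23,9)]:
  edge (13,10)–(14,0): clear
  edge (14,0)–(23,1): clear
  edge (23,1)–(23,9): clear
  edge (23,9)–(13,10): clear
  midpoint (33/2,39/2) outside
  → clear
Obstacle 2 [(1,2) (11,1) (11,11) (2,9)]:
  edge (1,2)–(11,1): clear
  edge (11,1)–(11,11): clear
  edge (11,11)–(2,9): clear
  edge (2,9)–(1,2): clear
  midpoint (33/2,39/2) outside
  → clear
Obstacle 3 [(0,13) (10,20) (0,24)]:
  edge (0,13)–(10,20): clear
  edge (10,20)–(0,24): clear
  edge (0,24)–(0,13): clear
  midpoint (33/2,39/2) outside
  → clear

FREE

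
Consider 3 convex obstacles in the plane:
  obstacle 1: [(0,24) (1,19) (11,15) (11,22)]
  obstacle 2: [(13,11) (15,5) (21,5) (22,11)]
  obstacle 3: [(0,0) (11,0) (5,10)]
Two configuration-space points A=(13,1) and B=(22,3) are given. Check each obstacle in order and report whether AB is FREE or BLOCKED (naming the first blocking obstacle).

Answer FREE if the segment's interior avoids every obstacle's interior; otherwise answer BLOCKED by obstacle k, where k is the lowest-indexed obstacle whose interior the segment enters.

Obstacle 1 [(0,24) (1,19) (11,15) (11,22)]:
  edge (0,24)–(1,19): clear
  edge (1,19)–(11,15): clear
  edge (11,15)–(11,22): clear
  edge (11,22)–(0,24): clear
  midpoint (35/2,2) outside
  → clear
Obstacle 2 [(13,11) (15,5) (21,5) (22,11)]:
  edge (13,11)–(15,5): clear
  edge (15,5)–(21,5): clear
  edge (21,5)–(22,11): clear
  edge (22,11)–(13,11): clear
  midpoint (35/2,2) outside
  → clear
Obstacle 3 [(0,0) (11,0) (5,10)]:
  edge (0,0)–(11,0): clear
  edge (11,0)–(5,10): clear
  edge (5,10)–(0,0): clear
  midpoint (35/2,2) outside
  → clear

FREE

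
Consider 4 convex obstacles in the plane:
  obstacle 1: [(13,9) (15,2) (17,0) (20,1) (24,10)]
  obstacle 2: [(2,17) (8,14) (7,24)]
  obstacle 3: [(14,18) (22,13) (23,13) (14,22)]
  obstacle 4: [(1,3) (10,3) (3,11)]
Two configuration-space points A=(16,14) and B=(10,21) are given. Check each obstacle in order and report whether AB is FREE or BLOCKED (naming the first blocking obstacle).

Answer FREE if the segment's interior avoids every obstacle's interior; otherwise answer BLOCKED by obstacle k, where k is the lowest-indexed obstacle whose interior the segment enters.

Obstacle 1 [(13,9) (15,2) (17,0) (20,1) (24,10)]:
  edge (13,9)–(15,2): clear
  edge (15,2)–(17,0): clear
  edge (17,0)–(20,1): clear
  edge (20,1)–(24,10): clear
  edge (24,10)–(13,9): clear
  midpoint (13,35/2) outside
  → clear
Obstacle 2 [(2,17) (8,14) (7,24)]:
  edge (2,17)–(8,14): clear
  edge (8,14)–(7,24): clear
  edge (7,24)–(2,17): clear
  midpoint (13,35/2) outside
  → clear
Obstacle 3 [(14,18) (22,13) (23,13) (14,22)]:
  edge (14,18)–(22,13): clear
  edge (22,13)–(23,13): clear
  edge (23,13)–(14,22): clear
  edge (14,22)–(14,18): clear
  midpoint (13,35/2) outside
  → clear
Obstacle 4 [(1,3) (10,3) (3,11)]:
  edge (1,3)–(10,3): clear
  edge (10,3)–(3,11): clear
  edge (3,11)–(1,3): clear
  midpoint (13,35/2) outside
  → clear

FREE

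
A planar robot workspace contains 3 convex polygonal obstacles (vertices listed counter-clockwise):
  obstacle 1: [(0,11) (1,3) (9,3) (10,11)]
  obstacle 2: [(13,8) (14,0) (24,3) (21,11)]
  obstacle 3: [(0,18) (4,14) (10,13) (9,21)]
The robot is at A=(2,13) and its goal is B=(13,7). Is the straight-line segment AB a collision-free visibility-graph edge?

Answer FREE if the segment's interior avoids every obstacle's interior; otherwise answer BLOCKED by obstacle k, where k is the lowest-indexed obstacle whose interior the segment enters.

BLOCKED by obstacle 1

Obstacle 1 [(0,11) (1,3) (9,3) (10,11)]:
  edge (0,11)–(1,3): clear
  edge (1,3)–(9,3): clear
  edge (9,3)–(10,11): crosses AB
  edge (10,11)–(0,11): crosses AB
  → BLOCKED
Obstacle 2 [(13,8) (14,0) (24,3) (21,11)]:
  edge (13,8)–(14,0): clear
  edge (14,0)–(24,3): clear
  edge (24,3)–(21,11): clear
  edge (21,11)–(13,8): clear
  midpoint (15/2,10) outside
  → clear
Obstacle 3 [(0,18) (4,14) (10,13) (9,21)]:
  edge (0,18)–(4,14): clear
  edge (4,14)–(10,13): clear
  edge (10,13)–(9,21): clear
  edge (9,21)–(0,18): clear
  midpoint (15/2,10) outside
  → clear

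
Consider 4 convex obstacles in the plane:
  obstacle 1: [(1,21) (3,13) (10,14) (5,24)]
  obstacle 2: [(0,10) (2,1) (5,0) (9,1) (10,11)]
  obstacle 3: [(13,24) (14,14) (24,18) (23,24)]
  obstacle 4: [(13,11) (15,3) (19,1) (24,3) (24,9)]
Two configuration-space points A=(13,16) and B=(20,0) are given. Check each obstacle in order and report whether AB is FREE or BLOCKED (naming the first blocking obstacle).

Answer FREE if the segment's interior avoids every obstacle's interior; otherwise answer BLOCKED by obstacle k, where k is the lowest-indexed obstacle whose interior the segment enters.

BLOCKED by obstacle 4

Obstacle 1 [(1,21) (3,13) (10,14) (5,24)]:
  edge (1,21)–(3,13): clear
  edge (3,13)–(10,14): clear
  edge (10,14)–(5,24): clear
  edge (5,24)–(1,21): clear
  midpoint (33/2,8) outside
  → clear
Obstacle 2 [(0,10) (2,1) (5,0) (9,1) (10,11)]:
  edge (0,10)–(2,1): clear
  edge (2,1)–(5,0): clear
  edge (5,0)–(9,1): clear
  edge (9,1)–(10,11): clear
  edge (10,11)–(0,10): clear
  midpoint (33/2,8) outside
  → clear
Obstacle 3 [(13,24) (14,14) (24,18) (23,24)]:
  edge (13,24)–(14,14): clear
  edge (14,14)–(24,18): clear
  edge (24,18)–(23,24): clear
  edge (23,24)–(13,24): clear
  midpoint (33/2,8) outside
  → clear
Obstacle 4 [(13,11) (15,3) (19,1) (24,3) (24,9)]:
  edge (13,11)–(15,3): clear
  edge (15,3)–(19,1): clear
  edge (19,1)–(24,3): crosses AB
  edge (24,3)–(24,9): clear
  edge (24,9)–(13,11): crosses AB
  → BLOCKED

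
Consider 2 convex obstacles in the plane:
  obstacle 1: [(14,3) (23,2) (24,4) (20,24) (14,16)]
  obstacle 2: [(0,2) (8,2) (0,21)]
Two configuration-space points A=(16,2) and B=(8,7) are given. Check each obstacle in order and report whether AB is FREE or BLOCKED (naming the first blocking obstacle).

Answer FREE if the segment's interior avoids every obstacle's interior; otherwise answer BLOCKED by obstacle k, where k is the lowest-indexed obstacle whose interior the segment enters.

BLOCKED by obstacle 1

Obstacle 1 [(14,3) (23,2) (24,4) (20,24) (14,16)]:
  edge (14,3)–(23,2): crosses AB
  edge (23,2)–(24,4): clear
  edge (24,4)–(20,24): clear
  edge (20,24)–(14,16): clear
  edge (14,16)–(14,3): crosses AB
  → BLOCKED
Obstacle 2 [(0,2) (8,2) (0,21)]:
  edge (0,2)–(8,2): clear
  edge (8,2)–(0,21): clear
  edge (0,21)–(0,2): clear
  midpoint (12,9/2) outside
  → clear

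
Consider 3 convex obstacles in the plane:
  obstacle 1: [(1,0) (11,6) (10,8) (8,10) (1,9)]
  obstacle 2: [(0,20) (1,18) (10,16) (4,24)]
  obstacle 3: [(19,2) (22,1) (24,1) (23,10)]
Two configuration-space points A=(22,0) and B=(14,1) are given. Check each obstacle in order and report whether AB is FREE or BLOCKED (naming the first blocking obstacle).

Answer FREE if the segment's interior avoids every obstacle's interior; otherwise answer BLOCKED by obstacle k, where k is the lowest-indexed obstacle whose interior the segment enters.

FREE

Obstacle 1 [(1,0) (11,6) (10,8) (8,10) (1,9)]:
  edge (1,0)–(11,6): clear
  edge (11,6)–(10,8): clear
  edge (10,8)–(8,10): clear
  edge (8,10)–(1,9): clear
  edge (1,9)–(1,0): clear
  midpoint (18,1/2) outside
  → clear
Obstacle 2 [(0,20) (1,18) (10,16) (4,24)]:
  edge (0,20)–(1,18): clear
  edge (1,18)–(10,16): clear
  edge (10,16)–(4,24): clear
  edge (4,24)–(0,20): clear
  midpoint (18,1/2) outside
  → clear
Obstacle 3 [(19,2) (22,1) (24,1) (23,10)]:
  edge (19,2)–(22,1): clear
  edge (22,1)–(24,1): clear
  edge (24,1)–(23,10): clear
  edge (23,10)–(19,2): clear
  midpoint (18,1/2) outside
  → clear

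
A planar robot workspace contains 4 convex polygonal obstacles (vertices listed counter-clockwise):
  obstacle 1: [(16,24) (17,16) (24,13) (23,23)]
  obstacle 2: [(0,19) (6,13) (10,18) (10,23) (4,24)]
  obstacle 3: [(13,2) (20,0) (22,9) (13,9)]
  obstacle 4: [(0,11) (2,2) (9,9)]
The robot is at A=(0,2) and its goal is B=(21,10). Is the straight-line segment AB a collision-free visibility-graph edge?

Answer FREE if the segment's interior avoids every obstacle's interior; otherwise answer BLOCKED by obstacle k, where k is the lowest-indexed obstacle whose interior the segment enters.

BLOCKED by obstacle 3

Obstacle 1 [(16,24) (17,16) (24,13) (23,23)]:
  edge (16,24)–(17,16): clear
  edge (17,16)–(24,13): clear
  edge (24,13)–(23,23): clear
  edge (23,23)–(16,24): clear
  midpoint (21/2,6) outside
  → clear
Obstacle 2 [(0,19) (6,13) (10,18) (10,23) (4,24)]:
  edge (0,19)–(6,13): clear
  edge (6,13)–(10,18): clear
  edge (10,18)–(10,23): clear
  edge (10,23)–(4,24): clear
  edge (4,24)–(0,19): clear
  midpoint (21/2,6) outside
  → clear
Obstacle 3 [(13,2) (20,0) (22,9) (13,9)]:
  edge (13,2)–(20,0): clear
  edge (20,0)–(22,9): clear
  edge (22,9)–(13,9): crosses AB
  edge (13,9)–(13,2): crosses AB
  → BLOCKED
Obstacle 4 [(0,11) (2,2) (9,9)]:
  edge (0,11)–(2,2): crosses AB
  edge (2,2)–(9,9): crosses AB
  edge (9,9)–(0,11): clear
  → BLOCKED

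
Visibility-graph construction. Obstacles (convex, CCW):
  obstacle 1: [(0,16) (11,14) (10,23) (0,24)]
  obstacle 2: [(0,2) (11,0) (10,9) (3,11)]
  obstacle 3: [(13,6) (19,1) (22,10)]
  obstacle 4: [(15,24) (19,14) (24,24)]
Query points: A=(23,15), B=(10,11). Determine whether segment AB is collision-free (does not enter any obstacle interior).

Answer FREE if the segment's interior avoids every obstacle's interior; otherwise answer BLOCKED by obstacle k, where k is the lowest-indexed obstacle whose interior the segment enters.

FREE

Obstacle 1 [(0,16) (11,14) (10,23) (0,24)]:
  edge (0,16)–(11,14): clear
  edge (11,14)–(10,23): clear
  edge (10,23)–(0,24): clear
  edge (0,24)–(0,16): clear
  midpoint (33/2,13) outside
  → clear
Obstacle 2 [(0,2) (11,0) (10,9) (3,11)]:
  edge (0,2)–(11,0): clear
  edge (11,0)–(10,9): clear
  edge (10,9)–(3,11): clear
  edge (3,11)–(0,2): clear
  midpoint (33/2,13) outside
  → clear
Obstacle 3 [(13,6) (19,1) (22,10)]:
  edge (13,6)–(19,1): clear
  edge (19,1)–(22,10): clear
  edge (22,10)–(13,6): clear
  midpoint (33/2,13) outside
  → clear
Obstacle 4 [(15,24) (19,14) (24,24)]:
  edge (15,24)–(19,14): clear
  edge (19,14)–(24,24): clear
  edge (24,24)–(15,24): clear
  midpoint (33/2,13) outside
  → clear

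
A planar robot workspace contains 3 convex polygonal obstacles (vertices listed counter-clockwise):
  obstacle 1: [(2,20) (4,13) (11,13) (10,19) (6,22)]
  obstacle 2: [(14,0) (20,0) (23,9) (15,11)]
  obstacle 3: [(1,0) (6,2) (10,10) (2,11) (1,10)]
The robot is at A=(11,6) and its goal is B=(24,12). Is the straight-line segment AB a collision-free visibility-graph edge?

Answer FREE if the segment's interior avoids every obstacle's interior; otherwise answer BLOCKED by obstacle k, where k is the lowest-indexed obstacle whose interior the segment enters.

Obstacle 1 [(2,20) (4,13) (11,13) (10,19) (6,22)]:
  edge (2,20)–(4,13): clear
  edge (4,13)–(11,13): clear
  edge (11,13)–(10,19): clear
  edge (10,19)–(6,22): clear
  edge (6,22)–(2,20): clear
  midpoint (35/2,9) outside
  → clear
Obstacle 2 [(14,0) (20,0) (23,9) (15,11)]:
  edge (14,0)–(20,0): clear
  edge (20,0)–(23,9): clear
  edge (23,9)–(15,11): crosses AB
  edge (15,11)–(14,0): crosses AB
  → BLOCKED
Obstacle 3 [(1,0) (6,2) (10,10) (2,11) (1,10)]:
  edge (1,0)–(6,2): clear
  edge (6,2)–(10,10): clear
  edge (10,10)–(2,11): clear
  edge (2,11)–(1,10): clear
  edge (1,10)–(1,0): clear
  midpoint (35/2,9) outside
  → clear

BLOCKED by obstacle 2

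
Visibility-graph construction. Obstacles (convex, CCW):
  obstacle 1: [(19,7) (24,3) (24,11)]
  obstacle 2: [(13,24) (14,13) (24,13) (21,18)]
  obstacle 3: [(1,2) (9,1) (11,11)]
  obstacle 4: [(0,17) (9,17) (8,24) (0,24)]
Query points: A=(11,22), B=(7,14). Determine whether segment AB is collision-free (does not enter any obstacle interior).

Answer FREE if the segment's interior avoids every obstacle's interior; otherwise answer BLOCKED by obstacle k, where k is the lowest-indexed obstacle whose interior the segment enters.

BLOCKED by obstacle 4

Obstacle 1 [(19,7) (24,3) (24,11)]:
  edge (19,7)–(24,3): clear
  edge (24,3)–(24,11): clear
  edge (24,11)–(19,7): clear
  midpoint (9,18) outside
  → clear
Obstacle 2 [(13,24) (14,13) (24,13) (21,18)]:
  edge (13,24)–(14,13): clear
  edge (14,13)–(24,13): clear
  edge (24,13)–(21,18): clear
  edge (21,18)–(13,24): clear
  midpoint (9,18) outside
  → clear
Obstacle 3 [(1,2) (9,1) (11,11)]:
  edge (1,2)–(9,1): clear
  edge (9,1)–(11,11): clear
  edge (11,11)–(1,2): clear
  midpoint (9,18) outside
  → clear
Obstacle 4 [(0,17) (9,17) (8,24) (0,24)]:
  edge (0,17)–(9,17): crosses AB
  edge (9,17)–(8,24): crosses AB
  edge (8,24)–(0,24): clear
  edge (0,24)–(0,17): clear
  → BLOCKED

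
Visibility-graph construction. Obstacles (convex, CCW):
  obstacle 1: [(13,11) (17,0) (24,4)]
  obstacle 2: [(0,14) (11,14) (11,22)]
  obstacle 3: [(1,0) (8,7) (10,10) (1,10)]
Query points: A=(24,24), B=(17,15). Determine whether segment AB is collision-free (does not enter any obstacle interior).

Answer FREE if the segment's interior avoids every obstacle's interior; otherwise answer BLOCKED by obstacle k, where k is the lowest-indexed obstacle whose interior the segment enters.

FREE

Obstacle 1 [(13,11) (17,0) (24,4)]:
  edge (13,11)–(17,0): clear
  edge (17,0)–(24,4): clear
  edge (24,4)–(13,11): clear
  midpoint (41/2,39/2) outside
  → clear
Obstacle 2 [(0,14) (11,14) (11,22)]:
  edge (0,14)–(11,14): clear
  edge (11,14)–(11,22): clear
  edge (11,22)–(0,14): clear
  midpoint (41/2,39/2) outside
  → clear
Obstacle 3 [(1,0) (8,7) (10,10) (1,10)]:
  edge (1,0)–(8,7): clear
  edge (8,7)–(10,10): clear
  edge (10,10)–(1,10): clear
  edge (1,10)–(1,0): clear
  midpoint (41/2,39/2) outside
  → clear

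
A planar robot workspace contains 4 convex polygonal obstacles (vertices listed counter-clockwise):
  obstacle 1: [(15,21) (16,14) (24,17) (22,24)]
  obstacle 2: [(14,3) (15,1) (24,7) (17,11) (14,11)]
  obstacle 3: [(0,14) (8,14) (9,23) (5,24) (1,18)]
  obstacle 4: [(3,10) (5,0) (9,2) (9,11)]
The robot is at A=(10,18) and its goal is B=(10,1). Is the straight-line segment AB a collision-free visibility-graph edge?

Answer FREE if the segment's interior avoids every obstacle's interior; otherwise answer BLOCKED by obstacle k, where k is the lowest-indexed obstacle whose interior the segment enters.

FREE

Obstacle 1 [(15,21) (16,14) (24,17) (22,24)]:
  edge (15,21)–(16,14): clear
  edge (16,14)–(24,17): clear
  edge (24,17)–(22,24): clear
  edge (22,24)–(15,21): clear
  midpoint (10,19/2) outside
  → clear
Obstacle 2 [(14,3) (15,1) (24,7) (17,11) (14,11)]:
  edge (14,3)–(15,1): clear
  edge (15,1)–(24,7): clear
  edge (24,7)–(17,11): clear
  edge (17,11)–(14,11): clear
  edge (14,11)–(14,3): clear
  midpoint (10,19/2) outside
  → clear
Obstacle 3 [(0,14) (8,14) (9,23) (5,24) (1,18)]:
  edge (0,14)–(8,14): clear
  edge (8,14)–(9,23): clear
  edge (9,23)–(5,24): clear
  edge (5,24)–(1,18): clear
  edge (1,18)–(0,14): clear
  midpoint (10,19/2) outside
  → clear
Obstacle 4 [(3,10) (5,0) (9,2) (9,11)]:
  edge (3,10)–(5,0): clear
  edge (5,0)–(9,2): clear
  edge (9,2)–(9,11): clear
  edge (9,11)–(3,10): clear
  midpoint (10,19/2) outside
  → clear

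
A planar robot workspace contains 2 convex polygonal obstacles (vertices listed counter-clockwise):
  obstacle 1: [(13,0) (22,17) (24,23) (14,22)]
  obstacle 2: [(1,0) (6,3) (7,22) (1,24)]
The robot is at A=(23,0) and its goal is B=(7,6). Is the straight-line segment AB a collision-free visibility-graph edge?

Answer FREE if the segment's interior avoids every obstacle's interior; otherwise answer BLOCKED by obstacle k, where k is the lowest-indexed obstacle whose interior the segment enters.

Obstacle 1 [(13,0) (22,17) (24,23) (14,22)]:
  edge (13,0)–(22,17): crosses AB
  edge (22,17)–(24,23): clear
  edge (24,23)–(14,22): clear
  edge (14,22)–(13,0): crosses AB
  → BLOCKED
Obstacle 2 [(1,0) (6,3) (7,22) (1,24)]:
  edge (1,0)–(6,3): clear
  edge (6,3)–(7,22): clear
  edge (7,22)–(1,24): clear
  edge (1,24)–(1,0): clear
  midpoint (15,3) outside
  → clear

BLOCKED by obstacle 1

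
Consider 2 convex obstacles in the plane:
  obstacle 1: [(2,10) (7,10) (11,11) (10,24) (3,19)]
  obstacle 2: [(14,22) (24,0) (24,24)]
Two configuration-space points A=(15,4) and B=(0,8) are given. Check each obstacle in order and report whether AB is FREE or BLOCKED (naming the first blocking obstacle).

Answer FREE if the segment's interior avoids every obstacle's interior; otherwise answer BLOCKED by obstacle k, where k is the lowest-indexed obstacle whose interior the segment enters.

FREE

Obstacle 1 [(2,10) (7,10) (11,11) (10,24) (3,19)]:
  edge (2,10)–(7,10): clear
  edge (7,10)–(11,11): clear
  edge (11,11)–(10,24): clear
  edge (10,24)–(3,19): clear
  edge (3,19)–(2,10): clear
  midpoint (15/2,6) outside
  → clear
Obstacle 2 [(14,22) (24,0) (24,24)]:
  edge (14,22)–(24,0): clear
  edge (24,0)–(24,24): clear
  edge (24,24)–(14,22): clear
  midpoint (15/2,6) outside
  → clear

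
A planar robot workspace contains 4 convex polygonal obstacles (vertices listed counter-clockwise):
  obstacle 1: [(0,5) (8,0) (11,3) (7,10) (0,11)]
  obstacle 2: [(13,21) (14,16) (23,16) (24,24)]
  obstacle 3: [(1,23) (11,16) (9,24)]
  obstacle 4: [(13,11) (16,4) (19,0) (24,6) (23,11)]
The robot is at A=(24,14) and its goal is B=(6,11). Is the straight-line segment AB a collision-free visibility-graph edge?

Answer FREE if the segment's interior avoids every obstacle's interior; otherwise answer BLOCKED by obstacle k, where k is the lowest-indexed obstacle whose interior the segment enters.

FREE

Obstacle 1 [(0,5) (8,0) (11,3) (7,10) (0,11)]:
  edge (0,5)–(8,0): clear
  edge (8,0)–(11,3): clear
  edge (11,3)–(7,10): clear
  edge (7,10)–(0,11): clear
  edge (0,11)–(0,5): clear
  midpoint (15,25/2) outside
  → clear
Obstacle 2 [(13,21) (14,16) (23,16) (24,24)]:
  edge (13,21)–(14,16): clear
  edge (14,16)–(23,16): clear
  edge (23,16)–(24,24): clear
  edge (24,24)–(13,21): clear
  midpoint (15,25/2) outside
  → clear
Obstacle 3 [(1,23) (11,16) (9,24)]:
  edge (1,23)–(11,16): clear
  edge (11,16)–(9,24): clear
  edge (9,24)–(1,23): clear
  midpoint (15,25/2) outside
  → clear
Obstacle 4 [(13,11) (16,4) (19,0) (24,6) (23,11)]:
  edge (13,11)–(16,4): clear
  edge (16,4)–(19,0): clear
  edge (19,0)–(24,6): clear
  edge (24,6)–(23,11): clear
  edge (23,11)–(13,11): clear
  midpoint (15,25/2) outside
  → clear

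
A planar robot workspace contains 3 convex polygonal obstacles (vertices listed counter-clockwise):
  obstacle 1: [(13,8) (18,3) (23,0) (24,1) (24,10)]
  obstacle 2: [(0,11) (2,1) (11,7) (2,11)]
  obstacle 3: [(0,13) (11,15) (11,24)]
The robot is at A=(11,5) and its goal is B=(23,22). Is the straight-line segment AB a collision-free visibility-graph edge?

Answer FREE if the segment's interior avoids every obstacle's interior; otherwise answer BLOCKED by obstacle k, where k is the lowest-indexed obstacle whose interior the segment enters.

Obstacle 1 [(13,8) (18,3) (23,0) (24,1) (24,10)]:
  edge (13,8)–(18,3): crosses AB
  edge (18,3)–(23,0): clear
  edge (23,0)–(24,1): clear
  edge (24,1)–(24,10): clear
  edge (24,10)–(13,8): crosses AB
  → BLOCKED
Obstacle 2 [(0,11) (2,1) (11,7) (2,11)]:
  edge (0,11)–(2,1): clear
  edge (2,1)–(11,7): clear
  edge (11,7)–(2,11): clear
  edge (2,11)–(0,11): clear
  midpoint (17,27/2) outside
  → clear
Obstacle 3 [(0,13) (11,15) (11,24)]:
  edge (0,13)–(11,15): clear
  edge (11,15)–(11,24): clear
  edge (11,24)–(0,13): clear
  midpoint (17,27/2) outside
  → clear

BLOCKED by obstacle 1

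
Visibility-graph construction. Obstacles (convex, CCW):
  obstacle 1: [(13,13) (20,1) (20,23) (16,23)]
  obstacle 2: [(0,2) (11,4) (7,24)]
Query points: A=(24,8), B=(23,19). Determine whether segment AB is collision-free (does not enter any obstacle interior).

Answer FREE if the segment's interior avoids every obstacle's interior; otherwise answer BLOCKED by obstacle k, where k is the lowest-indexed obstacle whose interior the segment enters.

FREE

Obstacle 1 [(13,13) (20,1) (20,23) (16,23)]:
  edge (13,13)–(20,1): clear
  edge (20,1)–(20,23): clear
  edge (20,23)–(16,23): clear
  edge (16,23)–(13,13): clear
  midpoint (47/2,27/2) outside
  → clear
Obstacle 2 [(0,2) (11,4) (7,24)]:
  edge (0,2)–(11,4): clear
  edge (11,4)–(7,24): clear
  edge (7,24)–(0,2): clear
  midpoint (47/2,27/2) outside
  → clear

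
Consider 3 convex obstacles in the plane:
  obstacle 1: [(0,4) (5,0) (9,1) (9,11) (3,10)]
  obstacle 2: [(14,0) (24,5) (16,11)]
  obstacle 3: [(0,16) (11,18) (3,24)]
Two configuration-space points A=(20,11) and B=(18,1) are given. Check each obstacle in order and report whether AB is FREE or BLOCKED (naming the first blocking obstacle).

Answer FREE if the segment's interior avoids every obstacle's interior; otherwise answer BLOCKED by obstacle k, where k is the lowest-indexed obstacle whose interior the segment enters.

Obstacle 1 [(0,4) (5,0) (9,1) (9,11) (3,10)]:
  edge (0,4)–(5,0): clear
  edge (5,0)–(9,1): clear
  edge (9,1)–(9,11): clear
  edge (9,11)–(3,10): clear
  edge (3,10)–(0,4): clear
  midpoint (19,6) outside
  → clear
Obstacle 2 [(14,0) (24,5) (16,11)]:
  edge (14,0)–(24,5): crosses AB
  edge (24,5)–(16,11): crosses AB
  edge (16,11)–(14,0): clear
  → BLOCKED
Obstacle 3 [(0,16) (11,18) (3,24)]:
  edge (0,16)–(11,18): clear
  edge (11,18)–(3,24): clear
  edge (3,24)–(0,16): clear
  midpoint (19,6) outside
  → clear

BLOCKED by obstacle 2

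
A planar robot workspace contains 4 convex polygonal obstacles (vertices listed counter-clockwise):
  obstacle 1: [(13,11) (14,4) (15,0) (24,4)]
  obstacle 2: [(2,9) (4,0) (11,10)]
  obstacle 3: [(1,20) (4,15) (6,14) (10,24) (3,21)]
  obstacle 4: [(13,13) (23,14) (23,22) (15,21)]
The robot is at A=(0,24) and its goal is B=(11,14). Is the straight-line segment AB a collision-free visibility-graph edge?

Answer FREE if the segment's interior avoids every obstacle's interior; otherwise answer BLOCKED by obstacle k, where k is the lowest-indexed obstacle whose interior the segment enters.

BLOCKED by obstacle 3

Obstacle 1 [(13,11) (14,4) (15,0) (24,4)]:
  edge (13,11)–(14,4): clear
  edge (14,4)–(15,0): clear
  edge (15,0)–(24,4): clear
  edge (24,4)–(13,11): clear
  midpoint (11/2,19) outside
  → clear
Obstacle 2 [(2,9) (4,0) (11,10)]:
  edge (2,9)–(4,0): clear
  edge (4,0)–(11,10): clear
  edge (11,10)–(2,9): clear
  midpoint (11/2,19) outside
  → clear
Obstacle 3 [(1,20) (4,15) (6,14) (10,24) (3,21)]:
  edge (1,20)–(4,15): clear
  edge (4,15)–(6,14): clear
  edge (6,14)–(10,24): crosses AB
  edge (10,24)–(3,21): crosses AB
  edge (3,21)–(1,20): clear
  → BLOCKED
Obstacle 4 [(13,13) (23,14) (23,22) (15,21)]:
  edge (13,13)–(23,14): clear
  edge (23,14)–(23,22): clear
  edge (23,22)–(15,21): clear
  edge (15,21)–(13,13): clear
  midpoint (11/2,19) outside
  → clear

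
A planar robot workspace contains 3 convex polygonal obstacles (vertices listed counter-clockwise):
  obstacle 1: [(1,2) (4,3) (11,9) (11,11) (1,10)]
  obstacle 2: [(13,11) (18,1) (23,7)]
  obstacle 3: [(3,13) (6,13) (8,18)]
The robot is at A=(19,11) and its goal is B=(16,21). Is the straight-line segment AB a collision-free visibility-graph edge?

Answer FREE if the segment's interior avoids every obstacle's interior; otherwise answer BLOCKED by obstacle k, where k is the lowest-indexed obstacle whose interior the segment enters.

FREE

Obstacle 1 [(1,2) (4,3) (11,9) (11,11) (1,10)]:
  edge (1,2)–(4,3): clear
  edge (4,3)–(11,9): clear
  edge (11,9)–(11,11): clear
  edge (11,11)–(1,10): clear
  edge (1,10)–(1,2): clear
  midpoint (35/2,16) outside
  → clear
Obstacle 2 [(13,11) (18,1) (23,7)]:
  edge (13,11)–(18,1): clear
  edge (18,1)–(23,7): clear
  edge (23,7)–(13,11): clear
  midpoint (35/2,16) outside
  → clear
Obstacle 3 [(3,13) (6,13) (8,18)]:
  edge (3,13)–(6,13): clear
  edge (6,13)–(8,18): clear
  edge (8,18)–(3,13): clear
  midpoint (35/2,16) outside
  → clear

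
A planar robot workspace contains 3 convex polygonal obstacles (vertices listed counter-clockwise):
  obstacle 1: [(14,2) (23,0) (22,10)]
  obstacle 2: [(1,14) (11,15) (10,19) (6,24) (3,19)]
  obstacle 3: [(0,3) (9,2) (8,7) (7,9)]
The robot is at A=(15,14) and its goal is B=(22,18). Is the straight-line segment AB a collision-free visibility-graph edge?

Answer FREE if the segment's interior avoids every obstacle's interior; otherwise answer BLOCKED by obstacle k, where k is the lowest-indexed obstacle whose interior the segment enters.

Obstacle 1 [(14,2) (23,0) (22,10)]:
  edge (14,2)–(23,0): clear
  edge (23,0)–(22,10): clear
  edge (22,10)–(14,2): clear
  midpoint (37/2,16) outside
  → clear
Obstacle 2 [(1,14) (11,15) (10,19) (6,24) (3,19)]:
  edge (1,14)–(11,15): clear
  edge (11,15)–(10,19): clear
  edge (10,19)–(6,24): clear
  edge (6,24)–(3,19): clear
  edge (3,19)–(1,14): clear
  midpoint (37/2,16) outside
  → clear
Obstacle 3 [(0,3) (9,2) (8,7) (7,9)]:
  edge (0,3)–(9,2): clear
  edge (9,2)–(8,7): clear
  edge (8,7)–(7,9): clear
  edge (7,9)–(0,3): clear
  midpoint (37/2,16) outside
  → clear

FREE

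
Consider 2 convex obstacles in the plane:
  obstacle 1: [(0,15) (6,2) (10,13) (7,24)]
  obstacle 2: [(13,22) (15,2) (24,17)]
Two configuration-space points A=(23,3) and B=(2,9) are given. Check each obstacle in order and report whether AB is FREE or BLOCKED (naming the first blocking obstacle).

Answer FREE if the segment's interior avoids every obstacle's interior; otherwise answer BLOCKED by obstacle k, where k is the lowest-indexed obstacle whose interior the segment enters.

Obstacle 1 [(0,15) (6,2) (10,13) (7,24)]:
  edge (0,15)–(6,2): crosses AB
  edge (6,2)–(10,13): crosses AB
  edge (10,13)–(7,24): clear
  edge (7,24)–(0,15): clear
  → BLOCKED
Obstacle 2 [(13,22) (15,2) (24,17)]:
  edge (13,22)–(15,2): crosses AB
  edge (15,2)–(24,17): crosses AB
  edge (24,17)–(13,22): clear
  → BLOCKED

BLOCKED by obstacle 1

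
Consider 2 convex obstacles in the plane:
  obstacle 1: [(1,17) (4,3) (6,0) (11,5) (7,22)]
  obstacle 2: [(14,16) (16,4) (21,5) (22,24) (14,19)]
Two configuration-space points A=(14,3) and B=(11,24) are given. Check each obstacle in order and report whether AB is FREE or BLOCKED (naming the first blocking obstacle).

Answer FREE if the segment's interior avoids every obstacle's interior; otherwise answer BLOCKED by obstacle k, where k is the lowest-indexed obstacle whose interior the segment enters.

FREE

Obstacle 1 [(1,17) (4,3) (6,0) (11,5) (7,22)]:
  edge (1,17)–(4,3): clear
  edge (4,3)–(6,0): clear
  edge (6,0)–(11,5): clear
  edge (11,5)–(7,22): clear
  edge (7,22)–(1,17): clear
  midpoint (25/2,27/2) outside
  → clear
Obstacle 2 [(14,16) (16,4) (21,5) (22,24) (14,19)]:
  edge (14,16)–(16,4): clear
  edge (16,4)–(21,5): clear
  edge (21,5)–(22,24): clear
  edge (22,24)–(14,19): clear
  edge (14,19)–(14,16): clear
  midpoint (25/2,27/2) outside
  → clear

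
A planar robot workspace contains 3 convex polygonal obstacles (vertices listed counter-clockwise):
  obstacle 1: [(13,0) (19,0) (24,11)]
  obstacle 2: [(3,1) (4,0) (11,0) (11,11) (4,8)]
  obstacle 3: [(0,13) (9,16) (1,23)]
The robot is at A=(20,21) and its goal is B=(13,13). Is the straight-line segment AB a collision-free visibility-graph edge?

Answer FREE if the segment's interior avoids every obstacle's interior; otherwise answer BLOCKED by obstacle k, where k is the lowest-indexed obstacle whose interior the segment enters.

Obstacle 1 [(13,0) (19,0) (24,11)]:
  edge (13,0)–(19,0): clear
  edge (19,0)–(24,11): clear
  edge (24,11)–(13,0): clear
  midpoint (33/2,17) outside
  → clear
Obstacle 2 [(3,1) (4,0) (11,0) (11,11) (4,8)]:
  edge (3,1)–(4,0): clear
  edge (4,0)–(11,0): clear
  edge (11,0)–(11,11): clear
  edge (11,11)–(4,8): clear
  edge (4,8)–(3,1): clear
  midpoint (33/2,17) outside
  → clear
Obstacle 3 [(0,13) (9,16) (1,23)]:
  edge (0,13)–(9,16): clear
  edge (9,16)–(1,23): clear
  edge (1,23)–(0,13): clear
  midpoint (33/2,17) outside
  → clear

FREE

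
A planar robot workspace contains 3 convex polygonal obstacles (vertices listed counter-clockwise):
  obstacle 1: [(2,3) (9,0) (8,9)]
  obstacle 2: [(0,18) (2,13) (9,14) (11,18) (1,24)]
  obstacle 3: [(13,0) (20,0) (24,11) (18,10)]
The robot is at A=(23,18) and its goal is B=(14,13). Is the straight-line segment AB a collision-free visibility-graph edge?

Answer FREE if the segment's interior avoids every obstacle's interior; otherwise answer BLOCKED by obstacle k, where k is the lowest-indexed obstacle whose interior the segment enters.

Obstacle 1 [(2,3) (9,0) (8,9)]:
  edge (2,3)–(9,0): clear
  edge (9,0)–(8,9): clear
  edge (8,9)–(2,3): clear
  midpoint (37/2,31/2) outside
  → clear
Obstacle 2 [(0,18) (2,13) (9,14) (11,18) (1,24)]:
  edge (0,18)–(2,13): clear
  edge (2,13)–(9,14): clear
  edge (9,14)–(11,18): clear
  edge (11,18)–(1,24): clear
  edge (1,24)–(0,18): clear
  midpoint (37/2,31/2) outside
  → clear
Obstacle 3 [(13,0) (20,0) (24,11) (18,10)]:
  edge (13,0)–(20,0): clear
  edge (20,0)–(24,11): clear
  edge (24,11)–(18,10): clear
  edge (18,10)–(13,0): clear
  midpoint (37/2,31/2) outside
  → clear

FREE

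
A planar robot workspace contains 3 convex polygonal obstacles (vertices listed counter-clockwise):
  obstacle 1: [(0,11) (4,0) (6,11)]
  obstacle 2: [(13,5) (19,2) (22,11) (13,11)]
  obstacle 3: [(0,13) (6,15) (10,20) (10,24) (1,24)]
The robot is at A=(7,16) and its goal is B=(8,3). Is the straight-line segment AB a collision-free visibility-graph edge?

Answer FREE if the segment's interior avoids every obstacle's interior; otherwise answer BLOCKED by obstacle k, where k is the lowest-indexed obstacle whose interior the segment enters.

FREE

Obstacle 1 [(0,11) (4,0) (6,11)]:
  edge (0,11)–(4,0): clear
  edge (4,0)–(6,11): clear
  edge (6,11)–(0,11): clear
  midpoint (15/2,19/2) outside
  → clear
Obstacle 2 [(13,5) (19,2) (22,11) (13,11)]:
  edge (13,5)–(19,2): clear
  edge (19,2)–(22,11): clear
  edge (22,11)–(13,11): clear
  edge (13,11)–(13,5): clear
  midpoint (15/2,19/2) outside
  → clear
Obstacle 3 [(0,13) (6,15) (10,20) (10,24) (1,24)]:
  edge (0,13)–(6,15): clear
  edge (6,15)–(10,20): clear
  edge (10,20)–(10,24): clear
  edge (10,24)–(1,24): clear
  edge (1,24)–(0,13): clear
  midpoint (15/2,19/2) outside
  → clear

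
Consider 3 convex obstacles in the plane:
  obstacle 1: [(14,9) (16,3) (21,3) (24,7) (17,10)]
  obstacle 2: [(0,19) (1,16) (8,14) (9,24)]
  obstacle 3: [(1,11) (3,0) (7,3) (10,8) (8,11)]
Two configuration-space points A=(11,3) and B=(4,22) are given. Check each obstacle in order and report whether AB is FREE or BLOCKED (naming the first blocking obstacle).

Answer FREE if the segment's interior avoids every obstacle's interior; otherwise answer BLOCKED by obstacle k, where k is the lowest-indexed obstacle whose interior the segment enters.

BLOCKED by obstacle 2

Obstacle 1 [(14,9) (16,3) (21,3) (24,7) (17,10)]:
  edge (14,9)–(16,3): clear
  edge (16,3)–(21,3): clear
  edge (21,3)–(24,7): clear
  edge (24,7)–(17,10): clear
  edge (17,10)–(14,9): clear
  midpoint (15/2,25/2) outside
  → clear
Obstacle 2 [(0,19) (1,16) (8,14) (9,24)]:
  edge (0,19)–(1,16): clear
  edge (1,16)–(8,14): crosses AB
  edge (8,14)–(9,24): clear
  edge (9,24)–(0,19): crosses AB
  → BLOCKED
Obstacle 3 [(1,11) (3,0) (7,3) (10,8) (8,11)]:
  edge (1,11)–(3,0): clear
  edge (3,0)–(7,3): clear
  edge (7,3)–(10,8): crosses AB
  edge (10,8)–(8,11): crosses AB
  edge (8,11)–(1,11): clear
  → BLOCKED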